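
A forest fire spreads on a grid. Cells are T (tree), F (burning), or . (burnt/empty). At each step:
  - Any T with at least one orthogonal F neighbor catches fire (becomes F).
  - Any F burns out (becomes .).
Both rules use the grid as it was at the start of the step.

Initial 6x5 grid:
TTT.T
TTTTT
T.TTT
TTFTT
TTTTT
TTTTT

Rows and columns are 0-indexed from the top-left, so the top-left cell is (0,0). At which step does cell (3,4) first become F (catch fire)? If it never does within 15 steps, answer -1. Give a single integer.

Step 1: cell (3,4)='T' (+4 fires, +1 burnt)
Step 2: cell (3,4)='F' (+7 fires, +4 burnt)
  -> target ignites at step 2
Step 3: cell (3,4)='.' (+9 fires, +7 burnt)
Step 4: cell (3,4)='.' (+5 fires, +9 burnt)
Step 5: cell (3,4)='.' (+2 fires, +5 burnt)
Step 6: cell (3,4)='.' (+0 fires, +2 burnt)
  fire out at step 6

2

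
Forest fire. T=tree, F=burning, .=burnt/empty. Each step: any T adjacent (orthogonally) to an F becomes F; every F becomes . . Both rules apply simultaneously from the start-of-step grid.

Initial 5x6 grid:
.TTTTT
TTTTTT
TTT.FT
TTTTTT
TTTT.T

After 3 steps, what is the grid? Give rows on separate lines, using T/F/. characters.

Step 1: 3 trees catch fire, 1 burn out
  .TTTTT
  TTTTFT
  TTT..F
  TTTTFT
  TTTT.T
Step 2: 5 trees catch fire, 3 burn out
  .TTTFT
  TTTF.F
  TTT...
  TTTF.F
  TTTT.T
Step 3: 6 trees catch fire, 5 burn out
  .TTF.F
  TTF...
  TTT...
  TTF...
  TTTF.F

.TTF.F
TTF...
TTT...
TTF...
TTTF.F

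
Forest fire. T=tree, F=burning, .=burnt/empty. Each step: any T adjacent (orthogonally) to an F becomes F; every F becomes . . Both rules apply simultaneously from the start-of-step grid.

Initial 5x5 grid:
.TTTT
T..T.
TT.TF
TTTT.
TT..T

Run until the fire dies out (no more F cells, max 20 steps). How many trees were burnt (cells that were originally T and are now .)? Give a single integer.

Step 1: +1 fires, +1 burnt (F count now 1)
Step 2: +2 fires, +1 burnt (F count now 2)
Step 3: +2 fires, +2 burnt (F count now 2)
Step 4: +3 fires, +2 burnt (F count now 3)
Step 5: +4 fires, +3 burnt (F count now 4)
Step 6: +2 fires, +4 burnt (F count now 2)
Step 7: +1 fires, +2 burnt (F count now 1)
Step 8: +0 fires, +1 burnt (F count now 0)
Fire out after step 8
Initially T: 16, now '.': 24
Total burnt (originally-T cells now '.'): 15

Answer: 15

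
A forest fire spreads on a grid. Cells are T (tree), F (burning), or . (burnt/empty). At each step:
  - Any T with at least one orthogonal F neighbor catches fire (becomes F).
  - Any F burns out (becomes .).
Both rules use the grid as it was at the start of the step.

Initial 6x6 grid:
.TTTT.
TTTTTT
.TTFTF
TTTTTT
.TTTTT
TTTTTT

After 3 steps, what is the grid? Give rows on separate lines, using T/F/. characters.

Step 1: 6 trees catch fire, 2 burn out
  .TTTT.
  TTTFTF
  .TF.F.
  TTTFTF
  .TTTTT
  TTTTTT
Step 2: 8 trees catch fire, 6 burn out
  .TTFT.
  TTF.F.
  .F....
  TTF.F.
  .TTFTF
  TTTTTT
Step 3: 8 trees catch fire, 8 burn out
  .TF.F.
  TF....
  ......
  TF....
  .TF.F.
  TTTFTF

.TF.F.
TF....
......
TF....
.TF.F.
TTTFTF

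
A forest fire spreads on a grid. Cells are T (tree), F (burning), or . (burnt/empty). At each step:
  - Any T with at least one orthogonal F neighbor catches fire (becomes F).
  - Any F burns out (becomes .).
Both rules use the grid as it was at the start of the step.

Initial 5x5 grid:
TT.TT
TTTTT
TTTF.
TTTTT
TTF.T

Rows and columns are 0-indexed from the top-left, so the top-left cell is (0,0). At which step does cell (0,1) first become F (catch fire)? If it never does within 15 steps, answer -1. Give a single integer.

Step 1: cell (0,1)='T' (+5 fires, +2 burnt)
Step 2: cell (0,1)='T' (+7 fires, +5 burnt)
Step 3: cell (0,1)='T' (+5 fires, +7 burnt)
Step 4: cell (0,1)='F' (+2 fires, +5 burnt)
  -> target ignites at step 4
Step 5: cell (0,1)='.' (+1 fires, +2 burnt)
Step 6: cell (0,1)='.' (+0 fires, +1 burnt)
  fire out at step 6

4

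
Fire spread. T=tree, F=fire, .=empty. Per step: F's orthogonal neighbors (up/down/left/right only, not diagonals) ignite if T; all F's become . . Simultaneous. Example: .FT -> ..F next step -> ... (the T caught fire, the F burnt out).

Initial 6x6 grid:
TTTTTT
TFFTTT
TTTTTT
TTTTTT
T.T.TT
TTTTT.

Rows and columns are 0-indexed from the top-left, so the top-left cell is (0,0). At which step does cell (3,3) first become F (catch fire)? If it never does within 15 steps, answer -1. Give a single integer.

Step 1: cell (3,3)='T' (+6 fires, +2 burnt)
Step 2: cell (3,3)='T' (+7 fires, +6 burnt)
Step 3: cell (3,3)='F' (+6 fires, +7 burnt)
  -> target ignites at step 3
Step 4: cell (3,3)='.' (+5 fires, +6 burnt)
Step 5: cell (3,3)='.' (+5 fires, +5 burnt)
Step 6: cell (3,3)='.' (+2 fires, +5 burnt)
Step 7: cell (3,3)='.' (+0 fires, +2 burnt)
  fire out at step 7

3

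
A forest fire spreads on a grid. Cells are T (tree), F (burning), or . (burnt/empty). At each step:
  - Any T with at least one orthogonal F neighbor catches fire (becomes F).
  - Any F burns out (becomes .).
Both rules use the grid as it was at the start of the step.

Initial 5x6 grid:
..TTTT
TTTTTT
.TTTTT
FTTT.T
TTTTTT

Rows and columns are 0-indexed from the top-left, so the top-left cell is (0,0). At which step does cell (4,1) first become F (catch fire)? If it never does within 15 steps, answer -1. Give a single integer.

Step 1: cell (4,1)='T' (+2 fires, +1 burnt)
Step 2: cell (4,1)='F' (+3 fires, +2 burnt)
  -> target ignites at step 2
Step 3: cell (4,1)='.' (+4 fires, +3 burnt)
Step 4: cell (4,1)='.' (+4 fires, +4 burnt)
Step 5: cell (4,1)='.' (+4 fires, +4 burnt)
Step 6: cell (4,1)='.' (+4 fires, +4 burnt)
Step 7: cell (4,1)='.' (+3 fires, +4 burnt)
Step 8: cell (4,1)='.' (+1 fires, +3 burnt)
Step 9: cell (4,1)='.' (+0 fires, +1 burnt)
  fire out at step 9

2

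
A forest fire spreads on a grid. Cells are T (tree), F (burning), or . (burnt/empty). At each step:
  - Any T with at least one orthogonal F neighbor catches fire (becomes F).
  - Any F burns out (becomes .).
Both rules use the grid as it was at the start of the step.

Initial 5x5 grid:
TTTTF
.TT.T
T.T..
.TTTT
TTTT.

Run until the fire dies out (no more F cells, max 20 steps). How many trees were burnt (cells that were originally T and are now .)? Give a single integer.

Answer: 16

Derivation:
Step 1: +2 fires, +1 burnt (F count now 2)
Step 2: +1 fires, +2 burnt (F count now 1)
Step 3: +2 fires, +1 burnt (F count now 2)
Step 4: +3 fires, +2 burnt (F count now 3)
Step 5: +1 fires, +3 burnt (F count now 1)
Step 6: +3 fires, +1 burnt (F count now 3)
Step 7: +3 fires, +3 burnt (F count now 3)
Step 8: +1 fires, +3 burnt (F count now 1)
Step 9: +0 fires, +1 burnt (F count now 0)
Fire out after step 9
Initially T: 17, now '.': 24
Total burnt (originally-T cells now '.'): 16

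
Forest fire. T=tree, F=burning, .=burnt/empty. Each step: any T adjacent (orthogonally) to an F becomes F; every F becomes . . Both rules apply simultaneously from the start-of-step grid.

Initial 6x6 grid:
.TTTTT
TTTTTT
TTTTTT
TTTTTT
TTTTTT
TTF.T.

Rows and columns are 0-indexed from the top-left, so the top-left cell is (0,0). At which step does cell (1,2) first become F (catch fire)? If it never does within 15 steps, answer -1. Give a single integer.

Step 1: cell (1,2)='T' (+2 fires, +1 burnt)
Step 2: cell (1,2)='T' (+4 fires, +2 burnt)
Step 3: cell (1,2)='T' (+5 fires, +4 burnt)
Step 4: cell (1,2)='F' (+7 fires, +5 burnt)
  -> target ignites at step 4
Step 5: cell (1,2)='.' (+6 fires, +7 burnt)
Step 6: cell (1,2)='.' (+5 fires, +6 burnt)
Step 7: cell (1,2)='.' (+2 fires, +5 burnt)
Step 8: cell (1,2)='.' (+1 fires, +2 burnt)
Step 9: cell (1,2)='.' (+0 fires, +1 burnt)
  fire out at step 9

4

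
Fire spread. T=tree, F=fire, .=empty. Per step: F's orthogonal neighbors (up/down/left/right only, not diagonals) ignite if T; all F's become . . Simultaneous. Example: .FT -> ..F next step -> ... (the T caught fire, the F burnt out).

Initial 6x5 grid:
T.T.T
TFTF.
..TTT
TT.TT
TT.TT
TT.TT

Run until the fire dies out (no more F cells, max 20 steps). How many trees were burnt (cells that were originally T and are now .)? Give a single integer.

Answer: 13

Derivation:
Step 1: +3 fires, +2 burnt (F count now 3)
Step 2: +5 fires, +3 burnt (F count now 5)
Step 3: +2 fires, +5 burnt (F count now 2)
Step 4: +2 fires, +2 burnt (F count now 2)
Step 5: +1 fires, +2 burnt (F count now 1)
Step 6: +0 fires, +1 burnt (F count now 0)
Fire out after step 6
Initially T: 20, now '.': 23
Total burnt (originally-T cells now '.'): 13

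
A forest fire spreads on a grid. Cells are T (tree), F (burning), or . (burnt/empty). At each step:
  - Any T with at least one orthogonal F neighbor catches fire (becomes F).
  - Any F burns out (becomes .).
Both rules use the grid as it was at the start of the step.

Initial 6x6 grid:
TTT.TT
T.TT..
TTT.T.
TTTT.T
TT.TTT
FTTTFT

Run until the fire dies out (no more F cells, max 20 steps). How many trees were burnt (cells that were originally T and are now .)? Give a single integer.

Answer: 23

Derivation:
Step 1: +5 fires, +2 burnt (F count now 5)
Step 2: +5 fires, +5 burnt (F count now 5)
Step 3: +4 fires, +5 burnt (F count now 4)
Step 4: +3 fires, +4 burnt (F count now 3)
Step 5: +2 fires, +3 burnt (F count now 2)
Step 6: +2 fires, +2 burnt (F count now 2)
Step 7: +2 fires, +2 burnt (F count now 2)
Step 8: +0 fires, +2 burnt (F count now 0)
Fire out after step 8
Initially T: 26, now '.': 33
Total burnt (originally-T cells now '.'): 23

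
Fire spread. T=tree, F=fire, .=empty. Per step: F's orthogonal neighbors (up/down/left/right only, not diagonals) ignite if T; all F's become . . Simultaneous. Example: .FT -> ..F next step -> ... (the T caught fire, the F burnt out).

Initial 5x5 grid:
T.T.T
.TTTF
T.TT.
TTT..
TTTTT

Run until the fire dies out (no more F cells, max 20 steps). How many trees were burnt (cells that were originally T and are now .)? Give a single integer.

Answer: 16

Derivation:
Step 1: +2 fires, +1 burnt (F count now 2)
Step 2: +2 fires, +2 burnt (F count now 2)
Step 3: +3 fires, +2 burnt (F count now 3)
Step 4: +1 fires, +3 burnt (F count now 1)
Step 5: +2 fires, +1 burnt (F count now 2)
Step 6: +3 fires, +2 burnt (F count now 3)
Step 7: +3 fires, +3 burnt (F count now 3)
Step 8: +0 fires, +3 burnt (F count now 0)
Fire out after step 8
Initially T: 17, now '.': 24
Total burnt (originally-T cells now '.'): 16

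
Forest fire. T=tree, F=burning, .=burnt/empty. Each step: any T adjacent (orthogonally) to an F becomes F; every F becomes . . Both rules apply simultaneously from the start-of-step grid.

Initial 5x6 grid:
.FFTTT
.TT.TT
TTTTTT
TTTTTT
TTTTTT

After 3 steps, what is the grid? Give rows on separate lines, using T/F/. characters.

Step 1: 3 trees catch fire, 2 burn out
  ...FTT
  .FF.TT
  TTTTTT
  TTTTTT
  TTTTTT
Step 2: 3 trees catch fire, 3 burn out
  ....FT
  ....TT
  TFFTTT
  TTTTTT
  TTTTTT
Step 3: 6 trees catch fire, 3 burn out
  .....F
  ....FT
  F..FTT
  TFFTTT
  TTTTTT

.....F
....FT
F..FTT
TFFTTT
TTTTTT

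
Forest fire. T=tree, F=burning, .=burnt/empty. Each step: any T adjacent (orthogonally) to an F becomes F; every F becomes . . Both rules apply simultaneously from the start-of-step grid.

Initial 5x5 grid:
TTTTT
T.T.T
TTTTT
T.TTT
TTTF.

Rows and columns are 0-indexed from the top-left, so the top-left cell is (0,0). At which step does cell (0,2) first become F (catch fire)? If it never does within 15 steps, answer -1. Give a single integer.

Step 1: cell (0,2)='T' (+2 fires, +1 burnt)
Step 2: cell (0,2)='T' (+4 fires, +2 burnt)
Step 3: cell (0,2)='T' (+3 fires, +4 burnt)
Step 4: cell (0,2)='T' (+4 fires, +3 burnt)
Step 5: cell (0,2)='F' (+3 fires, +4 burnt)
  -> target ignites at step 5
Step 6: cell (0,2)='.' (+3 fires, +3 burnt)
Step 7: cell (0,2)='.' (+1 fires, +3 burnt)
Step 8: cell (0,2)='.' (+0 fires, +1 burnt)
  fire out at step 8

5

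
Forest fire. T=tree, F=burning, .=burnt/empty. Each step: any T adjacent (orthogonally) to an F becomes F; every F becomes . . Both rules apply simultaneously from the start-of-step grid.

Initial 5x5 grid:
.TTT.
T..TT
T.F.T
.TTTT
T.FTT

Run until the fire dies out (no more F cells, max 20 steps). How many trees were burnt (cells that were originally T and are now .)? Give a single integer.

Step 1: +2 fires, +2 burnt (F count now 2)
Step 2: +3 fires, +2 burnt (F count now 3)
Step 3: +1 fires, +3 burnt (F count now 1)
Step 4: +1 fires, +1 burnt (F count now 1)
Step 5: +1 fires, +1 burnt (F count now 1)
Step 6: +1 fires, +1 burnt (F count now 1)
Step 7: +1 fires, +1 burnt (F count now 1)
Step 8: +1 fires, +1 burnt (F count now 1)
Step 9: +1 fires, +1 burnt (F count now 1)
Step 10: +0 fires, +1 burnt (F count now 0)
Fire out after step 10
Initially T: 15, now '.': 22
Total burnt (originally-T cells now '.'): 12

Answer: 12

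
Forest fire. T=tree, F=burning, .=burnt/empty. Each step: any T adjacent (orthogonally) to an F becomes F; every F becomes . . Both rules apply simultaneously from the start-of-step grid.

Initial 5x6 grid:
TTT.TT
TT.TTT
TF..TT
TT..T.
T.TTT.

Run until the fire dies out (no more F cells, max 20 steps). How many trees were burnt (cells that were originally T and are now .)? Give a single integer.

Answer: 9

Derivation:
Step 1: +3 fires, +1 burnt (F count now 3)
Step 2: +3 fires, +3 burnt (F count now 3)
Step 3: +3 fires, +3 burnt (F count now 3)
Step 4: +0 fires, +3 burnt (F count now 0)
Fire out after step 4
Initially T: 20, now '.': 19
Total burnt (originally-T cells now '.'): 9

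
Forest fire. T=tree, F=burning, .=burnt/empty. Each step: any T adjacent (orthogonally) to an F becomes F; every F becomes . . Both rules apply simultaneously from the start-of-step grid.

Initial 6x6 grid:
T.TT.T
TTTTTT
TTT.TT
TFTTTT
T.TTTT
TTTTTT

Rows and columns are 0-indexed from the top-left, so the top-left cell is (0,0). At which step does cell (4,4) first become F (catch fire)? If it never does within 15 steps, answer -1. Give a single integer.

Step 1: cell (4,4)='T' (+3 fires, +1 burnt)
Step 2: cell (4,4)='T' (+6 fires, +3 burnt)
Step 3: cell (4,4)='T' (+6 fires, +6 burnt)
Step 4: cell (4,4)='F' (+8 fires, +6 burnt)
  -> target ignites at step 4
Step 5: cell (4,4)='.' (+5 fires, +8 burnt)
Step 6: cell (4,4)='.' (+2 fires, +5 burnt)
Step 7: cell (4,4)='.' (+1 fires, +2 burnt)
Step 8: cell (4,4)='.' (+0 fires, +1 burnt)
  fire out at step 8

4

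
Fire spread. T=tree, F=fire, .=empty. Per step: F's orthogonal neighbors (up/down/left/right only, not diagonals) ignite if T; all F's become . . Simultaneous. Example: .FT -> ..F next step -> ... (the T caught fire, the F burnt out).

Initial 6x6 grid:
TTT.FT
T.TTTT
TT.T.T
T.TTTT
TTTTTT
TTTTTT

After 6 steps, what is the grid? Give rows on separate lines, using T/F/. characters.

Step 1: 2 trees catch fire, 1 burn out
  TTT..F
  T.TTFT
  TT.T.T
  T.TTTT
  TTTTTT
  TTTTTT
Step 2: 2 trees catch fire, 2 burn out
  TTT...
  T.TF.F
  TT.T.T
  T.TTTT
  TTTTTT
  TTTTTT
Step 3: 3 trees catch fire, 2 burn out
  TTT...
  T.F...
  TT.F.F
  T.TTTT
  TTTTTT
  TTTTTT
Step 4: 3 trees catch fire, 3 burn out
  TTF...
  T.....
  TT....
  T.TFTF
  TTTTTT
  TTTTTT
Step 5: 5 trees catch fire, 3 burn out
  TF....
  T.....
  TT....
  T.F.F.
  TTTFTF
  TTTTTT
Step 6: 5 trees catch fire, 5 burn out
  F.....
  T.....
  TT....
  T.....
  TTF.F.
  TTTFTF

F.....
T.....
TT....
T.....
TTF.F.
TTTFTF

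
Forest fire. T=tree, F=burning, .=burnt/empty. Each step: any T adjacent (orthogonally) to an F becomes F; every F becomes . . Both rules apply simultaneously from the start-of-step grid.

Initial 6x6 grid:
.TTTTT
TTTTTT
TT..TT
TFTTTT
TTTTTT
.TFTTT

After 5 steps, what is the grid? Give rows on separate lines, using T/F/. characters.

Step 1: 7 trees catch fire, 2 burn out
  .TTTTT
  TTTTTT
  TF..TT
  F.FTTT
  TFFTTT
  .F.FTT
Step 2: 6 trees catch fire, 7 burn out
  .TTTTT
  TFTTTT
  F...TT
  ...FTT
  F..FTT
  ....FT
Step 3: 6 trees catch fire, 6 burn out
  .FTTTT
  F.FTTT
  ....TT
  ....FT
  ....FT
  .....F
Step 4: 5 trees catch fire, 6 burn out
  ..FTTT
  ...FTT
  ....FT
  .....F
  .....F
  ......
Step 5: 3 trees catch fire, 5 burn out
  ...FTT
  ....FT
  .....F
  ......
  ......
  ......

...FTT
....FT
.....F
......
......
......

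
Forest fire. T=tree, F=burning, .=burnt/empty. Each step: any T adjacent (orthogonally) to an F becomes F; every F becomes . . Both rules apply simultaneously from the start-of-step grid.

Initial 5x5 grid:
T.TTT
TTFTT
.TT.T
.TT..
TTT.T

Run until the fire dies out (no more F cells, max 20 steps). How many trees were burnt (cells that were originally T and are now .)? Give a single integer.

Step 1: +4 fires, +1 burnt (F count now 4)
Step 2: +5 fires, +4 burnt (F count now 5)
Step 3: +5 fires, +5 burnt (F count now 5)
Step 4: +1 fires, +5 burnt (F count now 1)
Step 5: +1 fires, +1 burnt (F count now 1)
Step 6: +0 fires, +1 burnt (F count now 0)
Fire out after step 6
Initially T: 17, now '.': 24
Total burnt (originally-T cells now '.'): 16

Answer: 16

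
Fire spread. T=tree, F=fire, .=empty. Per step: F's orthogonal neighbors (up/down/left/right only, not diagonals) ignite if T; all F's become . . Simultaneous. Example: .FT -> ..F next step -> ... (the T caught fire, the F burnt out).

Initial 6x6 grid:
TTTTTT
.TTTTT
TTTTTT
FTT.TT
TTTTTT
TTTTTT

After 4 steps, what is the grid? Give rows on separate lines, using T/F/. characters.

Step 1: 3 trees catch fire, 1 burn out
  TTTTTT
  .TTTTT
  FTTTTT
  .FT.TT
  FTTTTT
  TTTTTT
Step 2: 4 trees catch fire, 3 burn out
  TTTTTT
  .TTTTT
  .FTTTT
  ..F.TT
  .FTTTT
  FTTTTT
Step 3: 4 trees catch fire, 4 burn out
  TTTTTT
  .FTTTT
  ..FTTT
  ....TT
  ..FTTT
  .FTTTT
Step 4: 5 trees catch fire, 4 burn out
  TFTTTT
  ..FTTT
  ...FTT
  ....TT
  ...FTT
  ..FTTT

TFTTTT
..FTTT
...FTT
....TT
...FTT
..FTTT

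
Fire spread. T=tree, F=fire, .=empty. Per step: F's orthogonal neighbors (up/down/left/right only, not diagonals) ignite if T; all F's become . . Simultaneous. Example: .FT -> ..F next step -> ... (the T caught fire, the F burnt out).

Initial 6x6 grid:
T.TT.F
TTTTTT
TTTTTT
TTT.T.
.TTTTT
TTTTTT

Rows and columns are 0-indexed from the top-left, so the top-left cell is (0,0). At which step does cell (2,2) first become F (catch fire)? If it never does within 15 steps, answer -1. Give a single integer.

Step 1: cell (2,2)='T' (+1 fires, +1 burnt)
Step 2: cell (2,2)='T' (+2 fires, +1 burnt)
Step 3: cell (2,2)='T' (+2 fires, +2 burnt)
Step 4: cell (2,2)='T' (+4 fires, +2 burnt)
Step 5: cell (2,2)='F' (+4 fires, +4 burnt)
  -> target ignites at step 5
Step 6: cell (2,2)='.' (+6 fires, +4 burnt)
Step 7: cell (2,2)='.' (+6 fires, +6 burnt)
Step 8: cell (2,2)='.' (+3 fires, +6 burnt)
Step 9: cell (2,2)='.' (+1 fires, +3 burnt)
Step 10: cell (2,2)='.' (+1 fires, +1 burnt)
Step 11: cell (2,2)='.' (+0 fires, +1 burnt)
  fire out at step 11

5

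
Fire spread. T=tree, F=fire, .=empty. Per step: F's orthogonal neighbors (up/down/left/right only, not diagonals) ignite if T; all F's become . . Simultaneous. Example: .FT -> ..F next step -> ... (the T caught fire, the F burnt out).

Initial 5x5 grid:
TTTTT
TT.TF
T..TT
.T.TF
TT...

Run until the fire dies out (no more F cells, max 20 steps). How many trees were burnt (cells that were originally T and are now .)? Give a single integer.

Answer: 12

Derivation:
Step 1: +4 fires, +2 burnt (F count now 4)
Step 2: +2 fires, +4 burnt (F count now 2)
Step 3: +1 fires, +2 burnt (F count now 1)
Step 4: +1 fires, +1 burnt (F count now 1)
Step 5: +2 fires, +1 burnt (F count now 2)
Step 6: +1 fires, +2 burnt (F count now 1)
Step 7: +1 fires, +1 burnt (F count now 1)
Step 8: +0 fires, +1 burnt (F count now 0)
Fire out after step 8
Initially T: 15, now '.': 22
Total burnt (originally-T cells now '.'): 12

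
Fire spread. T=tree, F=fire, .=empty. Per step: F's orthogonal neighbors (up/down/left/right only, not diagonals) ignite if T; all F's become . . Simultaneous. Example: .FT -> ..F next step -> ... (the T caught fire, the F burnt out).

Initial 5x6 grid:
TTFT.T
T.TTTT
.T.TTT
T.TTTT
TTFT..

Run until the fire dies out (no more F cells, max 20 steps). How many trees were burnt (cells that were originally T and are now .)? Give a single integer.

Answer: 20

Derivation:
Step 1: +6 fires, +2 burnt (F count now 6)
Step 2: +4 fires, +6 burnt (F count now 4)
Step 3: +5 fires, +4 burnt (F count now 5)
Step 4: +3 fires, +5 burnt (F count now 3)
Step 5: +2 fires, +3 burnt (F count now 2)
Step 6: +0 fires, +2 burnt (F count now 0)
Fire out after step 6
Initially T: 21, now '.': 29
Total burnt (originally-T cells now '.'): 20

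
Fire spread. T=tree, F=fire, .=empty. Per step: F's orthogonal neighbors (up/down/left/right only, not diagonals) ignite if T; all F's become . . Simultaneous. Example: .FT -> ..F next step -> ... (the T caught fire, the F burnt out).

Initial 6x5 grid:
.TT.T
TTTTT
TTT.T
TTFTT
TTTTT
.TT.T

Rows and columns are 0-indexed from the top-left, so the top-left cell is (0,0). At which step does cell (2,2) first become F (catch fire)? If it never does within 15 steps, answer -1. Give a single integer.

Step 1: cell (2,2)='F' (+4 fires, +1 burnt)
  -> target ignites at step 1
Step 2: cell (2,2)='.' (+7 fires, +4 burnt)
Step 3: cell (2,2)='.' (+8 fires, +7 burnt)
Step 4: cell (2,2)='.' (+4 fires, +8 burnt)
Step 5: cell (2,2)='.' (+1 fires, +4 burnt)
Step 6: cell (2,2)='.' (+0 fires, +1 burnt)
  fire out at step 6

1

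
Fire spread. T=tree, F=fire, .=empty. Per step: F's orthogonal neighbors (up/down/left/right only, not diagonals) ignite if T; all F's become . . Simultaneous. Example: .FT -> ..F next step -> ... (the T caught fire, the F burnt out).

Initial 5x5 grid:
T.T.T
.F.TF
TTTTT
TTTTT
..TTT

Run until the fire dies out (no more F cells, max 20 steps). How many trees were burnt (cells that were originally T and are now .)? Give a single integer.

Step 1: +4 fires, +2 burnt (F count now 4)
Step 2: +5 fires, +4 burnt (F count now 5)
Step 3: +4 fires, +5 burnt (F count now 4)
Step 4: +2 fires, +4 burnt (F count now 2)
Step 5: +0 fires, +2 burnt (F count now 0)
Fire out after step 5
Initially T: 17, now '.': 23
Total burnt (originally-T cells now '.'): 15

Answer: 15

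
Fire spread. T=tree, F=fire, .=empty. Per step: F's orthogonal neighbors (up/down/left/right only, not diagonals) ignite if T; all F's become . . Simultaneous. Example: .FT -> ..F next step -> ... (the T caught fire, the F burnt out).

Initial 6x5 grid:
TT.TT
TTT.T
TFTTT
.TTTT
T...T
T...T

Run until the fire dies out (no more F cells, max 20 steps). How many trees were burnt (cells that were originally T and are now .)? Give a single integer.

Step 1: +4 fires, +1 burnt (F count now 4)
Step 2: +5 fires, +4 burnt (F count now 5)
Step 3: +3 fires, +5 burnt (F count now 3)
Step 4: +2 fires, +3 burnt (F count now 2)
Step 5: +2 fires, +2 burnt (F count now 2)
Step 6: +2 fires, +2 burnt (F count now 2)
Step 7: +0 fires, +2 burnt (F count now 0)
Fire out after step 7
Initially T: 20, now '.': 28
Total burnt (originally-T cells now '.'): 18

Answer: 18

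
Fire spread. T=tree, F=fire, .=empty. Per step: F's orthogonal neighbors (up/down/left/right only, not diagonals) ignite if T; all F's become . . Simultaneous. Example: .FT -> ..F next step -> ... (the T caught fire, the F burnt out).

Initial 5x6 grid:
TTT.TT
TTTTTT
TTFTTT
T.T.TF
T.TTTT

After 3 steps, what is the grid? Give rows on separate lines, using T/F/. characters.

Step 1: 7 trees catch fire, 2 burn out
  TTT.TT
  TTFTTT
  TF.FTF
  T.F.F.
  T.TTTF
Step 2: 8 trees catch fire, 7 burn out
  TTF.TT
  TF.FTF
  F...F.
  T.....
  T.FTF.
Step 3: 6 trees catch fire, 8 burn out
  TF..TF
  F...F.
  ......
  F.....
  T..F..

TF..TF
F...F.
......
F.....
T..F..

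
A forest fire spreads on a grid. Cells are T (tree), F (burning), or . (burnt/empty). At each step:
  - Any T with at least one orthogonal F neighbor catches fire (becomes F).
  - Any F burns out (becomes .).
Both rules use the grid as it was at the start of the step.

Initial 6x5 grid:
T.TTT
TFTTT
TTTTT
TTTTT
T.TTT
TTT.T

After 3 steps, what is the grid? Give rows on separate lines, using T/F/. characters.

Step 1: 3 trees catch fire, 1 burn out
  T.TTT
  F.FTT
  TFTTT
  TTTTT
  T.TTT
  TTT.T
Step 2: 6 trees catch fire, 3 burn out
  F.FTT
  ...FT
  F.FTT
  TFTTT
  T.TTT
  TTT.T
Step 3: 5 trees catch fire, 6 burn out
  ...FT
  ....F
  ...FT
  F.FTT
  T.TTT
  TTT.T

...FT
....F
...FT
F.FTT
T.TTT
TTT.T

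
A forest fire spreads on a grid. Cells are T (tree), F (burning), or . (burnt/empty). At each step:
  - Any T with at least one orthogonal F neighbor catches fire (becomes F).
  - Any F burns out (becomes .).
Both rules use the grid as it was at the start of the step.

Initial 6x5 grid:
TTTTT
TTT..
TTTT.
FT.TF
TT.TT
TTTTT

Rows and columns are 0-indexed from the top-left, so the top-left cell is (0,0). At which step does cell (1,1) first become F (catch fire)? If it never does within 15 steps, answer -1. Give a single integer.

Step 1: cell (1,1)='T' (+5 fires, +2 burnt)
Step 2: cell (1,1)='T' (+7 fires, +5 burnt)
Step 3: cell (1,1)='F' (+5 fires, +7 burnt)
  -> target ignites at step 3
Step 4: cell (1,1)='.' (+3 fires, +5 burnt)
Step 5: cell (1,1)='.' (+1 fires, +3 burnt)
Step 6: cell (1,1)='.' (+1 fires, +1 burnt)
Step 7: cell (1,1)='.' (+1 fires, +1 burnt)
Step 8: cell (1,1)='.' (+0 fires, +1 burnt)
  fire out at step 8

3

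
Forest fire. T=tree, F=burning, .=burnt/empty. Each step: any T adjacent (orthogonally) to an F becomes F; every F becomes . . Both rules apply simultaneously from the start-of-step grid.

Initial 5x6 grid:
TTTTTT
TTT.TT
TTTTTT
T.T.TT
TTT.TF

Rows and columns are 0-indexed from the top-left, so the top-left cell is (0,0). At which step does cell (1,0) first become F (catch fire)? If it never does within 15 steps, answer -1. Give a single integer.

Step 1: cell (1,0)='T' (+2 fires, +1 burnt)
Step 2: cell (1,0)='T' (+2 fires, +2 burnt)
Step 3: cell (1,0)='T' (+2 fires, +2 burnt)
Step 4: cell (1,0)='T' (+3 fires, +2 burnt)
Step 5: cell (1,0)='T' (+2 fires, +3 burnt)
Step 6: cell (1,0)='T' (+4 fires, +2 burnt)
Step 7: cell (1,0)='T' (+4 fires, +4 burnt)
Step 8: cell (1,0)='F' (+4 fires, +4 burnt)
  -> target ignites at step 8
Step 9: cell (1,0)='.' (+2 fires, +4 burnt)
Step 10: cell (1,0)='.' (+0 fires, +2 burnt)
  fire out at step 10

8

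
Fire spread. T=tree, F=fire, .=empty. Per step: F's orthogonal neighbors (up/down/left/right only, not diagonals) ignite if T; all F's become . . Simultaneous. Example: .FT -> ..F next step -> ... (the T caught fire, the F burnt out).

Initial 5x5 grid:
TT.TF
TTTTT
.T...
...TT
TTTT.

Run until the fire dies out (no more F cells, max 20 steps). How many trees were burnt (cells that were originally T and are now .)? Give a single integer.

Step 1: +2 fires, +1 burnt (F count now 2)
Step 2: +1 fires, +2 burnt (F count now 1)
Step 3: +1 fires, +1 burnt (F count now 1)
Step 4: +1 fires, +1 burnt (F count now 1)
Step 5: +3 fires, +1 burnt (F count now 3)
Step 6: +1 fires, +3 burnt (F count now 1)
Step 7: +0 fires, +1 burnt (F count now 0)
Fire out after step 7
Initially T: 15, now '.': 19
Total burnt (originally-T cells now '.'): 9

Answer: 9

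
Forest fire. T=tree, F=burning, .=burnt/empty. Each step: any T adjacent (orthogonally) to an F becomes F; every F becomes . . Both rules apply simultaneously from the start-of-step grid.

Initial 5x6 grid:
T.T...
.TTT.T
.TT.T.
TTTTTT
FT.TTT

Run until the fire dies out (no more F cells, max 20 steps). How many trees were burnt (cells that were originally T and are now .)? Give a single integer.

Answer: 17

Derivation:
Step 1: +2 fires, +1 burnt (F count now 2)
Step 2: +1 fires, +2 burnt (F count now 1)
Step 3: +2 fires, +1 burnt (F count now 2)
Step 4: +3 fires, +2 burnt (F count now 3)
Step 5: +3 fires, +3 burnt (F count now 3)
Step 6: +5 fires, +3 burnt (F count now 5)
Step 7: +1 fires, +5 burnt (F count now 1)
Step 8: +0 fires, +1 burnt (F count now 0)
Fire out after step 8
Initially T: 19, now '.': 28
Total burnt (originally-T cells now '.'): 17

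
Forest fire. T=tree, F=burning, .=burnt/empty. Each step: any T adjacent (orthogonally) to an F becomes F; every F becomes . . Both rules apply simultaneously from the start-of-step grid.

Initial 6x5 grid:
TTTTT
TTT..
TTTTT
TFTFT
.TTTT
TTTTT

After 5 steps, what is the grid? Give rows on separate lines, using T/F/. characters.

Step 1: 7 trees catch fire, 2 burn out
  TTTTT
  TTT..
  TFTFT
  F.F.F
  .FTFT
  TTTTT
Step 2: 8 trees catch fire, 7 burn out
  TTTTT
  TFT..
  F.F.F
  .....
  ..F.F
  TFTFT
Step 3: 6 trees catch fire, 8 burn out
  TFTTT
  F.F..
  .....
  .....
  .....
  F.F.F
Step 4: 2 trees catch fire, 6 burn out
  F.FTT
  .....
  .....
  .....
  .....
  .....
Step 5: 1 trees catch fire, 2 burn out
  ...FT
  .....
  .....
  .....
  .....
  .....

...FT
.....
.....
.....
.....
.....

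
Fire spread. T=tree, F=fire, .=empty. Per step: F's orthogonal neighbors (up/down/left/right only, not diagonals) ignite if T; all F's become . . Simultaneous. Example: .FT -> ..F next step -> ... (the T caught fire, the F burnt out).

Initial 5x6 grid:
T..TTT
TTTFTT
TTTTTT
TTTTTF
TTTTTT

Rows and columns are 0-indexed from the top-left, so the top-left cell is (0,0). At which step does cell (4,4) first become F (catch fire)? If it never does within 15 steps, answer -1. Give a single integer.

Step 1: cell (4,4)='T' (+7 fires, +2 burnt)
Step 2: cell (4,4)='F' (+7 fires, +7 burnt)
  -> target ignites at step 2
Step 3: cell (4,4)='.' (+5 fires, +7 burnt)
Step 4: cell (4,4)='.' (+4 fires, +5 burnt)
Step 5: cell (4,4)='.' (+2 fires, +4 burnt)
Step 6: cell (4,4)='.' (+1 fires, +2 burnt)
Step 7: cell (4,4)='.' (+0 fires, +1 burnt)
  fire out at step 7

2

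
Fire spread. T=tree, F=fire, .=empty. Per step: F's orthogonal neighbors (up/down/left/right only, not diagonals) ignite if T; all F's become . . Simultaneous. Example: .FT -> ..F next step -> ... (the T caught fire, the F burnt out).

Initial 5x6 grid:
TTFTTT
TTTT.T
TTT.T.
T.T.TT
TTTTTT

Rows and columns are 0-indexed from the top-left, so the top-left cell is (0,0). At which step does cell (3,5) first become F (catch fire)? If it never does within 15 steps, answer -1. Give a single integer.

Step 1: cell (3,5)='T' (+3 fires, +1 burnt)
Step 2: cell (3,5)='T' (+5 fires, +3 burnt)
Step 3: cell (3,5)='T' (+4 fires, +5 burnt)
Step 4: cell (3,5)='T' (+3 fires, +4 burnt)
Step 5: cell (3,5)='T' (+3 fires, +3 burnt)
Step 6: cell (3,5)='T' (+2 fires, +3 burnt)
Step 7: cell (3,5)='T' (+2 fires, +2 burnt)
Step 8: cell (3,5)='F' (+2 fires, +2 burnt)
  -> target ignites at step 8
Step 9: cell (3,5)='.' (+0 fires, +2 burnt)
  fire out at step 9

8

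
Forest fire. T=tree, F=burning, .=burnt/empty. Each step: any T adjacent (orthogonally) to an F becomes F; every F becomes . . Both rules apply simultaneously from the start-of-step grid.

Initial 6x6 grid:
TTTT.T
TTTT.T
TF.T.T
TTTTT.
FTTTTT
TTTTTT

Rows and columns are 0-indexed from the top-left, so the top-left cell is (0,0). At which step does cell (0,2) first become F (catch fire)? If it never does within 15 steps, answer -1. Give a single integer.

Step 1: cell (0,2)='T' (+6 fires, +2 burnt)
Step 2: cell (0,2)='T' (+6 fires, +6 burnt)
Step 3: cell (0,2)='F' (+6 fires, +6 burnt)
  -> target ignites at step 3
Step 4: cell (0,2)='.' (+5 fires, +6 burnt)
Step 5: cell (0,2)='.' (+2 fires, +5 burnt)
Step 6: cell (0,2)='.' (+1 fires, +2 burnt)
Step 7: cell (0,2)='.' (+0 fires, +1 burnt)
  fire out at step 7

3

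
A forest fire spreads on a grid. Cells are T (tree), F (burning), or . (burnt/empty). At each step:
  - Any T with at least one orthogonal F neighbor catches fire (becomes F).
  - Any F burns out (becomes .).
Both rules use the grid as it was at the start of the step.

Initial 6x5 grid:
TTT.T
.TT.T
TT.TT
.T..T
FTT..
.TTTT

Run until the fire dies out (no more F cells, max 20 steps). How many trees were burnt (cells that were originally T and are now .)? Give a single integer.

Step 1: +1 fires, +1 burnt (F count now 1)
Step 2: +3 fires, +1 burnt (F count now 3)
Step 3: +2 fires, +3 burnt (F count now 2)
Step 4: +3 fires, +2 burnt (F count now 3)
Step 5: +3 fires, +3 burnt (F count now 3)
Step 6: +2 fires, +3 burnt (F count now 2)
Step 7: +0 fires, +2 burnt (F count now 0)
Fire out after step 7
Initially T: 19, now '.': 25
Total burnt (originally-T cells now '.'): 14

Answer: 14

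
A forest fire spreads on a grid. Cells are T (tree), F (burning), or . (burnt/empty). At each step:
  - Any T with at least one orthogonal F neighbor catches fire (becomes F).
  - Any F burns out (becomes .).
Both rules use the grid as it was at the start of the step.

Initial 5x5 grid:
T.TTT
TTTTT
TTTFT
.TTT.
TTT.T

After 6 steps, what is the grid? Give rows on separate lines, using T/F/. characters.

Step 1: 4 trees catch fire, 1 burn out
  T.TTT
  TTTFT
  TTF.F
  .TTF.
  TTT.T
Step 2: 5 trees catch fire, 4 burn out
  T.TFT
  TTF.F
  TF...
  .TF..
  TTT.T
Step 3: 6 trees catch fire, 5 burn out
  T.F.F
  TF...
  F....
  .F...
  TTF.T
Step 4: 2 trees catch fire, 6 burn out
  T....
  F....
  .....
  .....
  TF..T
Step 5: 2 trees catch fire, 2 burn out
  F....
  .....
  .....
  .....
  F...T
Step 6: 0 trees catch fire, 2 burn out
  .....
  .....
  .....
  .....
  ....T

.....
.....
.....
.....
....T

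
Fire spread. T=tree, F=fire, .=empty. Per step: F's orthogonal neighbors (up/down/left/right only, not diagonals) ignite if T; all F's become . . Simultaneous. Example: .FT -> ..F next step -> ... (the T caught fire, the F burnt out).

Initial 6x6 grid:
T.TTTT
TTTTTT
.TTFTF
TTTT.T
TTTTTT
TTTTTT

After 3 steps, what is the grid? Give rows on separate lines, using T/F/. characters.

Step 1: 6 trees catch fire, 2 burn out
  T.TTTT
  TTTFTF
  .TF.F.
  TTTF.F
  TTTTTT
  TTTTTT
Step 2: 8 trees catch fire, 6 burn out
  T.TFTF
  TTF.F.
  .F....
  TTF...
  TTTFTF
  TTTTTT
Step 3: 8 trees catch fire, 8 burn out
  T.F.F.
  TF....
  ......
  TF....
  TTF.F.
  TTTFTF

T.F.F.
TF....
......
TF....
TTF.F.
TTTFTF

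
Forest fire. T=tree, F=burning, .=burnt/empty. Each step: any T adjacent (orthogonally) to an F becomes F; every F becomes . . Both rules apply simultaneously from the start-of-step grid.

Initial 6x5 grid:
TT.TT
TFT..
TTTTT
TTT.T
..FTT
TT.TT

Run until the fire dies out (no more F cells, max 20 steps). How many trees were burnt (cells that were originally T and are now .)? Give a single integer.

Answer: 17

Derivation:
Step 1: +6 fires, +2 burnt (F count now 6)
Step 2: +6 fires, +6 burnt (F count now 6)
Step 3: +4 fires, +6 burnt (F count now 4)
Step 4: +1 fires, +4 burnt (F count now 1)
Step 5: +0 fires, +1 burnt (F count now 0)
Fire out after step 5
Initially T: 21, now '.': 26
Total burnt (originally-T cells now '.'): 17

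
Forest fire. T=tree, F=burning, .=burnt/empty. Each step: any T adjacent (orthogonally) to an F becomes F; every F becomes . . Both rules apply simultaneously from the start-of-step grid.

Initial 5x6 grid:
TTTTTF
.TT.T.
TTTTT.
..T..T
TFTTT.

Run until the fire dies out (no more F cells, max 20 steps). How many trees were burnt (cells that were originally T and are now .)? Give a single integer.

Step 1: +3 fires, +2 burnt (F count now 3)
Step 2: +4 fires, +3 burnt (F count now 4)
Step 3: +4 fires, +4 burnt (F count now 4)
Step 4: +4 fires, +4 burnt (F count now 4)
Step 5: +3 fires, +4 burnt (F count now 3)
Step 6: +0 fires, +3 burnt (F count now 0)
Fire out after step 6
Initially T: 19, now '.': 29
Total burnt (originally-T cells now '.'): 18

Answer: 18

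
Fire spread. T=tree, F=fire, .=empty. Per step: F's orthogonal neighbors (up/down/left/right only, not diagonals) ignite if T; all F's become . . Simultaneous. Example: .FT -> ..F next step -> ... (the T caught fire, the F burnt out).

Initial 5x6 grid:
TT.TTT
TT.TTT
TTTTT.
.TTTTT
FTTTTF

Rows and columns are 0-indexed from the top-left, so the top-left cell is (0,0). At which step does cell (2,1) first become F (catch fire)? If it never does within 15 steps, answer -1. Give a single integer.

Step 1: cell (2,1)='T' (+3 fires, +2 burnt)
Step 2: cell (2,1)='T' (+4 fires, +3 burnt)
Step 3: cell (2,1)='F' (+4 fires, +4 burnt)
  -> target ignites at step 3
Step 4: cell (2,1)='.' (+5 fires, +4 burnt)
Step 5: cell (2,1)='.' (+5 fires, +5 burnt)
Step 6: cell (2,1)='.' (+3 fires, +5 burnt)
Step 7: cell (2,1)='.' (+0 fires, +3 burnt)
  fire out at step 7

3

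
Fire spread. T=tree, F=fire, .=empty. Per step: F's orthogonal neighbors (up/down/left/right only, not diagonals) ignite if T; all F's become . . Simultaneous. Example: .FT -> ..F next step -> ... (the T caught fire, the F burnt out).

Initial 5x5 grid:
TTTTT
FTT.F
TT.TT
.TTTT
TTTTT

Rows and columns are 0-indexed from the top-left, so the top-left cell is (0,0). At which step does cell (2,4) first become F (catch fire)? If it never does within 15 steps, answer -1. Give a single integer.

Step 1: cell (2,4)='F' (+5 fires, +2 burnt)
  -> target ignites at step 1
Step 2: cell (2,4)='.' (+6 fires, +5 burnt)
Step 3: cell (2,4)='.' (+4 fires, +6 burnt)
Step 4: cell (2,4)='.' (+3 fires, +4 burnt)
Step 5: cell (2,4)='.' (+2 fires, +3 burnt)
Step 6: cell (2,4)='.' (+0 fires, +2 burnt)
  fire out at step 6

1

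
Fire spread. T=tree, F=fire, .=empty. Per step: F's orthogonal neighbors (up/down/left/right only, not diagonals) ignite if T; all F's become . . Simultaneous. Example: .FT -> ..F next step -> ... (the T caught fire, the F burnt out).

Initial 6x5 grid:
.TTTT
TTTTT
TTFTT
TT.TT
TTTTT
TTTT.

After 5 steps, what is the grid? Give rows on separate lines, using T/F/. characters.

Step 1: 3 trees catch fire, 1 burn out
  .TTTT
  TTFTT
  TF.FT
  TT.TT
  TTTTT
  TTTT.
Step 2: 7 trees catch fire, 3 burn out
  .TFTT
  TF.FT
  F...F
  TF.FT
  TTTTT
  TTTT.
Step 3: 8 trees catch fire, 7 burn out
  .F.FT
  F...F
  .....
  F...F
  TFTFT
  TTTT.
Step 4: 6 trees catch fire, 8 burn out
  ....F
  .....
  .....
  .....
  F.F.F
  TFTF.
Step 5: 2 trees catch fire, 6 burn out
  .....
  .....
  .....
  .....
  .....
  F.F..

.....
.....
.....
.....
.....
F.F..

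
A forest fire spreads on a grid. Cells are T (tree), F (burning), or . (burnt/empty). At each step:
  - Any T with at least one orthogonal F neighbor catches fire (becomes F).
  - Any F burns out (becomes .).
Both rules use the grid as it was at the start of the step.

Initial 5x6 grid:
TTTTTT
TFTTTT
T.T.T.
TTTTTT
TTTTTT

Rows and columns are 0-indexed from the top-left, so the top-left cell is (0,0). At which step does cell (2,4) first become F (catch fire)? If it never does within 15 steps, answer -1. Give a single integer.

Step 1: cell (2,4)='T' (+3 fires, +1 burnt)
Step 2: cell (2,4)='T' (+5 fires, +3 burnt)
Step 3: cell (2,4)='T' (+4 fires, +5 burnt)
Step 4: cell (2,4)='F' (+7 fires, +4 burnt)
  -> target ignites at step 4
Step 5: cell (2,4)='.' (+4 fires, +7 burnt)
Step 6: cell (2,4)='.' (+2 fires, +4 burnt)
Step 7: cell (2,4)='.' (+1 fires, +2 burnt)
Step 8: cell (2,4)='.' (+0 fires, +1 burnt)
  fire out at step 8

4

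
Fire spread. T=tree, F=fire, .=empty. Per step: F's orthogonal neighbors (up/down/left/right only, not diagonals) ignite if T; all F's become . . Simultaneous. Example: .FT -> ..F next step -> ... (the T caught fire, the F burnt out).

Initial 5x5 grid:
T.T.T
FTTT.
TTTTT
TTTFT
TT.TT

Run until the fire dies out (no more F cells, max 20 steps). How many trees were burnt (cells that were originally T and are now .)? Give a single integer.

Answer: 18

Derivation:
Step 1: +7 fires, +2 burnt (F count now 7)
Step 2: +8 fires, +7 burnt (F count now 8)
Step 3: +3 fires, +8 burnt (F count now 3)
Step 4: +0 fires, +3 burnt (F count now 0)
Fire out after step 4
Initially T: 19, now '.': 24
Total burnt (originally-T cells now '.'): 18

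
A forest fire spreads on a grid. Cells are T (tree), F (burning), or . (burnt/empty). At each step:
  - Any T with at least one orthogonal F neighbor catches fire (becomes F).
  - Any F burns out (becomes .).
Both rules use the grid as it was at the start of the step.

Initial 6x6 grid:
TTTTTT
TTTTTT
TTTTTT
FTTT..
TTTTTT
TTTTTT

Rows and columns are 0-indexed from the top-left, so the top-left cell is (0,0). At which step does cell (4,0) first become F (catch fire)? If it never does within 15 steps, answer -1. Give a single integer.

Step 1: cell (4,0)='F' (+3 fires, +1 burnt)
  -> target ignites at step 1
Step 2: cell (4,0)='.' (+5 fires, +3 burnt)
Step 3: cell (4,0)='.' (+6 fires, +5 burnt)
Step 4: cell (4,0)='.' (+5 fires, +6 burnt)
Step 5: cell (4,0)='.' (+5 fires, +5 burnt)
Step 6: cell (4,0)='.' (+5 fires, +5 burnt)
Step 7: cell (4,0)='.' (+3 fires, +5 burnt)
Step 8: cell (4,0)='.' (+1 fires, +3 burnt)
Step 9: cell (4,0)='.' (+0 fires, +1 burnt)
  fire out at step 9

1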